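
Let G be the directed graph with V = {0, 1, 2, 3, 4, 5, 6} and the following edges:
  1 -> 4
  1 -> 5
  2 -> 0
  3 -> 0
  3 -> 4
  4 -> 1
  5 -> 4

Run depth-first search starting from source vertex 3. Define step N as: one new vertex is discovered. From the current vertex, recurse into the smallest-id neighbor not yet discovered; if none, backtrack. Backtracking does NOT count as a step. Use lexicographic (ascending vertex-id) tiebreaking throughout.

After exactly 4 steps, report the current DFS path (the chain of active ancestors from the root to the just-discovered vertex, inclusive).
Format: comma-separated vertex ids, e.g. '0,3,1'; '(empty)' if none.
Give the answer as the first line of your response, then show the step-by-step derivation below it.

3,4,1

step 1: discover 3; path=3; order=3
step 2: discover 0; path=3>0; order=3,0
step 3: discover 4; path=3>4; order=3,0,4
step 4: discover 1; path=3>4>1; order=3,0,4,1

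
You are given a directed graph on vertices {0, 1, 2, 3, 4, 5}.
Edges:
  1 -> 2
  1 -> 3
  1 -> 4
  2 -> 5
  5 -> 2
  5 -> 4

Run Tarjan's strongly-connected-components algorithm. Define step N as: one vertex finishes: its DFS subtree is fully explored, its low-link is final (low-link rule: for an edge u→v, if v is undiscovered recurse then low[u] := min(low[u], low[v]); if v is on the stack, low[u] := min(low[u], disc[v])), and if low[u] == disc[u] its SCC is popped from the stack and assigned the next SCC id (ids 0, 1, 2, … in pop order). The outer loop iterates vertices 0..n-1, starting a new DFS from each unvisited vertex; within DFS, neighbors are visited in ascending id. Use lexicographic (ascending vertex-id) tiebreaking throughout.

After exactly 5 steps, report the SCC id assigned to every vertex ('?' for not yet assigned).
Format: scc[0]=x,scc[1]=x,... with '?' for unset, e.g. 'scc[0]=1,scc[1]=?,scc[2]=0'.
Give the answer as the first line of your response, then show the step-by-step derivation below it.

scc[0]=0,scc[1]=?,scc[2]=2,scc[3]=3,scc[4]=1,scc[5]=2

step 1: low=(low[0]=0,low[1]=?,low[2]=?,low[3]=?,low[4]=?,low[5]=?); scc=(scc[0]=0,scc[1]=?,scc[2]=?,scc[3]=?,scc[4]=?,scc[5]=?)
step 2: low=(low[0]=0,low[1]=1,low[2]=2,low[3]=?,low[4]=4,low[5]=2); scc=(scc[0]=0,scc[1]=?,scc[2]=?,scc[3]=?,scc[4]=1,scc[5]=?)
step 3: low=(low[0]=0,low[1]=1,low[2]=2,low[3]=?,low[4]=4,low[5]=2); scc=(scc[0]=0,scc[1]=?,scc[2]=?,scc[3]=?,scc[4]=1,scc[5]=?)
step 4: low=(low[0]=0,low[1]=1,low[2]=2,low[3]=?,low[4]=4,low[5]=2); scc=(scc[0]=0,scc[1]=?,scc[2]=2,scc[3]=?,scc[4]=1,scc[5]=2)
step 5: low=(low[0]=0,low[1]=1,low[2]=2,low[3]=5,low[4]=4,low[5]=2); scc=(scc[0]=0,scc[1]=?,scc[2]=2,scc[3]=3,scc[4]=1,scc[5]=2)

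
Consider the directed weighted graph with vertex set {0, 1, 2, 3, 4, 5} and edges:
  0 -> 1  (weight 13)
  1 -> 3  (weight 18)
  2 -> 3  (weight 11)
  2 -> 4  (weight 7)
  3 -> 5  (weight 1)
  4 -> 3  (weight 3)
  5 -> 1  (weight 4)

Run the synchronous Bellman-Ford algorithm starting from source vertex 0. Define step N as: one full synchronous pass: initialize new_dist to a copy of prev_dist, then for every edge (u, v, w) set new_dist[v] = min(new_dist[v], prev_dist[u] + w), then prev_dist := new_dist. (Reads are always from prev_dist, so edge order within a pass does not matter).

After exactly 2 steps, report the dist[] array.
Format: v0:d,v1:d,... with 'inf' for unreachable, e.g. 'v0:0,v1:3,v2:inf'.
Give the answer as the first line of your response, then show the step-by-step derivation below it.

v0:0,v1:13,v2:inf,v3:31,v4:inf,v5:inf

step 1: dist = v0:0,v1:13,v2:inf,v3:inf,v4:inf,v5:inf
step 2: dist = v0:0,v1:13,v2:inf,v3:31,v4:inf,v5:inf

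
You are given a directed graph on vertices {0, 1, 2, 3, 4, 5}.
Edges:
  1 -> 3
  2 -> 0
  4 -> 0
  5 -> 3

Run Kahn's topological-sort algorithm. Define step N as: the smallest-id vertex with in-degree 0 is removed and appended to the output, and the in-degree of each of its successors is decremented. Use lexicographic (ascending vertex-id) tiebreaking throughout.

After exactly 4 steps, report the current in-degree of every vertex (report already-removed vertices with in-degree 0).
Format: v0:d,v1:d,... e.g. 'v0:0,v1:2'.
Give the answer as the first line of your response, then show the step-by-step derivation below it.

v0:0,v1:0,v2:0,v3:1,v4:0,v5:0

step 1: output 1; order=[1]; indeg=(2,0,0,1,0,0)
step 2: output 2; order=[1,2]; indeg=(1,0,0,1,0,0)
step 3: output 4; order=[1,2,4]; indeg=(0,0,0,1,0,0)
step 4: output 0; order=[1,2,4,0]; indeg=(0,0,0,1,0,0)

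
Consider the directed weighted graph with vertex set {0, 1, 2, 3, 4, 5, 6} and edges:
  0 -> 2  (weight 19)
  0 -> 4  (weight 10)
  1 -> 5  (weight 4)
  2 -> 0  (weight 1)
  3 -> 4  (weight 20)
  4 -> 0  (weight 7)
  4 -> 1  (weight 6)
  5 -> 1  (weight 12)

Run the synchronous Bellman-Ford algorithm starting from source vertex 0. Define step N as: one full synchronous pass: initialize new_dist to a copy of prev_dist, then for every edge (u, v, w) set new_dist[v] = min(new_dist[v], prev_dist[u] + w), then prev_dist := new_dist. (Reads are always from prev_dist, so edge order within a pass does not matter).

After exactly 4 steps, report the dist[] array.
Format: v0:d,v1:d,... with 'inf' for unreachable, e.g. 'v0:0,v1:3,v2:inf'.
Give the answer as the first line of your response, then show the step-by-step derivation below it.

v0:0,v1:16,v2:19,v3:inf,v4:10,v5:20,v6:inf

step 1: dist = v0:0,v1:inf,v2:19,v3:inf,v4:10,v5:inf,v6:inf
step 2: dist = v0:0,v1:16,v2:19,v3:inf,v4:10,v5:inf,v6:inf
step 3: dist = v0:0,v1:16,v2:19,v3:inf,v4:10,v5:20,v6:inf
step 4: dist = v0:0,v1:16,v2:19,v3:inf,v4:10,v5:20,v6:inf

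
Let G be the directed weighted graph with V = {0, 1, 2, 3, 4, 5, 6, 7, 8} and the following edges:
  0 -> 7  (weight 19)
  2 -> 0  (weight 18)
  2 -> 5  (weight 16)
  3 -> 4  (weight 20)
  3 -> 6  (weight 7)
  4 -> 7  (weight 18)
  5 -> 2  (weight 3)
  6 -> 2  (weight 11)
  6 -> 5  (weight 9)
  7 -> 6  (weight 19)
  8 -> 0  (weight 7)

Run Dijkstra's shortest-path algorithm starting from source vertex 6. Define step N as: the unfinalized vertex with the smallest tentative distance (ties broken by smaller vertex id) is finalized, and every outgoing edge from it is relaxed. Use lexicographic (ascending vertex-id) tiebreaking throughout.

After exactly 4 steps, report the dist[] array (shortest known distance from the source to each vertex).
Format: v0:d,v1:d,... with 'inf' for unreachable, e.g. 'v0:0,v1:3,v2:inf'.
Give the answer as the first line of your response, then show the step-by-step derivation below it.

v0:29,v1:inf,v2:11,v3:inf,v4:inf,v5:9,v6:0,v7:48,v8:inf

step 1: dist = v0:inf,v1:inf,v2:11,v3:inf,v4:inf,v5:9,v6:0,v7:inf,v8:inf
step 2: dist = v0:inf,v1:inf,v2:11,v3:inf,v4:inf,v5:9,v6:0,v7:inf,v8:inf
step 3: dist = v0:29,v1:inf,v2:11,v3:inf,v4:inf,v5:9,v6:0,v7:inf,v8:inf
step 4: dist = v0:29,v1:inf,v2:11,v3:inf,v4:inf,v5:9,v6:0,v7:48,v8:inf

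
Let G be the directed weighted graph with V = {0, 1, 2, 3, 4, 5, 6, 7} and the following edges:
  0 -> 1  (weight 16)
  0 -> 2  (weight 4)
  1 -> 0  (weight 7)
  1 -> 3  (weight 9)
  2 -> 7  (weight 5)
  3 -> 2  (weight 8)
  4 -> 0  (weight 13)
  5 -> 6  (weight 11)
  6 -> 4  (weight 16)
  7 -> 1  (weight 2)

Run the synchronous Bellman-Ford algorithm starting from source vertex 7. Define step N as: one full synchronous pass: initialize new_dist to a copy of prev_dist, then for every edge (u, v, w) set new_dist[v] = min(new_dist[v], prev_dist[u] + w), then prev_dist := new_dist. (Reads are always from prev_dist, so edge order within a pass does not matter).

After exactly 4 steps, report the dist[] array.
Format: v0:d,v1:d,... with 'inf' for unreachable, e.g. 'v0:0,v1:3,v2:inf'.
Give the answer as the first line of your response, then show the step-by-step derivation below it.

v0:9,v1:2,v2:13,v3:11,v4:inf,v5:inf,v6:inf,v7:0

step 1: dist = v0:inf,v1:2,v2:inf,v3:inf,v4:inf,v5:inf,v6:inf,v7:0
step 2: dist = v0:9,v1:2,v2:inf,v3:11,v4:inf,v5:inf,v6:inf,v7:0
step 3: dist = v0:9,v1:2,v2:13,v3:11,v4:inf,v5:inf,v6:inf,v7:0
step 4: dist = v0:9,v1:2,v2:13,v3:11,v4:inf,v5:inf,v6:inf,v7:0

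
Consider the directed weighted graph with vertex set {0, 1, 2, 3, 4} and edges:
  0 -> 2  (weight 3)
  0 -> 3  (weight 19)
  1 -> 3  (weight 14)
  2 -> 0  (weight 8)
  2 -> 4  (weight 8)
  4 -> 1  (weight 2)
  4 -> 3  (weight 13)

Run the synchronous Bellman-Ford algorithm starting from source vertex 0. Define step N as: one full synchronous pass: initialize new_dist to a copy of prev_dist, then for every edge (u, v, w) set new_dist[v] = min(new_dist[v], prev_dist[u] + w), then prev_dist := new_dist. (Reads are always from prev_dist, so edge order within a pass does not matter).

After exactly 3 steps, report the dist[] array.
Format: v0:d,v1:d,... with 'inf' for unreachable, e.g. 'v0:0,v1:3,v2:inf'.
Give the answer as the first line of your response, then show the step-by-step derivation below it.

v0:0,v1:13,v2:3,v3:19,v4:11

step 1: dist = v0:0,v1:inf,v2:3,v3:19,v4:inf
step 2: dist = v0:0,v1:inf,v2:3,v3:19,v4:11
step 3: dist = v0:0,v1:13,v2:3,v3:19,v4:11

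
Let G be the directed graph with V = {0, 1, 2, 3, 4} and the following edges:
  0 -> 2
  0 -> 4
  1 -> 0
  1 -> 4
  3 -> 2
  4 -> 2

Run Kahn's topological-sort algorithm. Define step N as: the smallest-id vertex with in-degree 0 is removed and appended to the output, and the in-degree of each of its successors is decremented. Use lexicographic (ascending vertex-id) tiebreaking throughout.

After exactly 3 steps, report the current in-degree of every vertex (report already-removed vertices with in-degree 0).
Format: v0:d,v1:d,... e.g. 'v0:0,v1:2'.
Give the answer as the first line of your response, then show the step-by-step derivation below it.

v0:0,v1:0,v2:1,v3:0,v4:0

step 1: output 1; order=[1]; indeg=(0,0,3,0,1)
step 2: output 0; order=[1,0]; indeg=(0,0,2,0,0)
step 3: output 3; order=[1,0,3]; indeg=(0,0,1,0,0)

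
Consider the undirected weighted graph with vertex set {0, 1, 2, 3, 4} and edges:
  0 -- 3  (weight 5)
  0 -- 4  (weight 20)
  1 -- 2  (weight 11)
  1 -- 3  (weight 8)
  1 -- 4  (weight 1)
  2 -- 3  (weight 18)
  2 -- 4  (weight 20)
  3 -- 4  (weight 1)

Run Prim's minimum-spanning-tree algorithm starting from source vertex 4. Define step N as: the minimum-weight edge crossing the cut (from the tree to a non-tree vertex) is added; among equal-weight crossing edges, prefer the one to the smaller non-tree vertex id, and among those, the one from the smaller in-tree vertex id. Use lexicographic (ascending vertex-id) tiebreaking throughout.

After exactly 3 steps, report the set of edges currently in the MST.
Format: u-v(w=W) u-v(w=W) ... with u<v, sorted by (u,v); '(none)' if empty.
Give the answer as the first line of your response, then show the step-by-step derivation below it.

0-3(w=5) 1-4(w=1) 3-4(w=1)

step 1: add edge 1-4 (w=1); MST = {1-4(w=1)}
step 2: add edge 3-4 (w=1); MST = {1-4(w=1) 3-4(w=1)}
step 3: add edge 0-3 (w=5); MST = {0-3(w=5) 1-4(w=1) 3-4(w=1)}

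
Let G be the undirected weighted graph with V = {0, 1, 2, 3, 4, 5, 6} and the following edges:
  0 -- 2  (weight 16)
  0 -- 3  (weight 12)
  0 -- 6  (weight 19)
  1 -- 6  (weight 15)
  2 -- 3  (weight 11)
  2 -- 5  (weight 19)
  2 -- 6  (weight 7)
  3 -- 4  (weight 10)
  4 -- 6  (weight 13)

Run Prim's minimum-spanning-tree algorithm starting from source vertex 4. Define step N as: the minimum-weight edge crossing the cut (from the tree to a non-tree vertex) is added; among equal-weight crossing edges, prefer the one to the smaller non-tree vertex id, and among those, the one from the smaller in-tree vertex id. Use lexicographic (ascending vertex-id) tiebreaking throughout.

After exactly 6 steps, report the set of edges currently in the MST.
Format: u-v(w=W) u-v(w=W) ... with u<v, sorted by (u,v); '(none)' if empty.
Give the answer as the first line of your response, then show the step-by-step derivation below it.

0-3(w=12) 1-6(w=15) 2-3(w=11) 2-5(w=19) 2-6(w=7) 3-4(w=10)

step 1: add edge 3-4 (w=10); MST = {3-4(w=10)}
step 2: add edge 2-3 (w=11); MST = {2-3(w=11) 3-4(w=10)}
step 3: add edge 2-6 (w=7); MST = {2-3(w=11) 2-6(w=7) 3-4(w=10)}
step 4: add edge 0-3 (w=12); MST = {0-3(w=12) 2-3(w=11) 2-6(w=7) 3-4(w=10)}
step 5: add edge 1-6 (w=15); MST = {0-3(w=12) 1-6(w=15) 2-3(w=11) 2-6(w=7) 3-4(w=10)}
step 6: add edge 2-5 (w=19); MST = {0-3(w=12) 1-6(w=15) 2-3(w=11) 2-5(w=19) 2-6(w=7) 3-4(w=10)}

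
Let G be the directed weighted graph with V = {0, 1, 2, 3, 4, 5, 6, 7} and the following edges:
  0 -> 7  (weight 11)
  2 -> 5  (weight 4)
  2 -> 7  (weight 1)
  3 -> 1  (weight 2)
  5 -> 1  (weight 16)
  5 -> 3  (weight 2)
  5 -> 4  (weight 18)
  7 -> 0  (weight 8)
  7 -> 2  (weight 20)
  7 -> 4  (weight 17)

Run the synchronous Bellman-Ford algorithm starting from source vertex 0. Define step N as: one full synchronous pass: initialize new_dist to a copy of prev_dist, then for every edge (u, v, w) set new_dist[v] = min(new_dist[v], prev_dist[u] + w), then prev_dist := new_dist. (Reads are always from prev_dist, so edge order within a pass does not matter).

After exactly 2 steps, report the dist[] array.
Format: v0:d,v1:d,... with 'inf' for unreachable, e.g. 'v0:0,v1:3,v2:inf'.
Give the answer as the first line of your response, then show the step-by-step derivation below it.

v0:0,v1:inf,v2:31,v3:inf,v4:28,v5:inf,v6:inf,v7:11

step 1: dist = v0:0,v1:inf,v2:inf,v3:inf,v4:inf,v5:inf,v6:inf,v7:11
step 2: dist = v0:0,v1:inf,v2:31,v3:inf,v4:28,v5:inf,v6:inf,v7:11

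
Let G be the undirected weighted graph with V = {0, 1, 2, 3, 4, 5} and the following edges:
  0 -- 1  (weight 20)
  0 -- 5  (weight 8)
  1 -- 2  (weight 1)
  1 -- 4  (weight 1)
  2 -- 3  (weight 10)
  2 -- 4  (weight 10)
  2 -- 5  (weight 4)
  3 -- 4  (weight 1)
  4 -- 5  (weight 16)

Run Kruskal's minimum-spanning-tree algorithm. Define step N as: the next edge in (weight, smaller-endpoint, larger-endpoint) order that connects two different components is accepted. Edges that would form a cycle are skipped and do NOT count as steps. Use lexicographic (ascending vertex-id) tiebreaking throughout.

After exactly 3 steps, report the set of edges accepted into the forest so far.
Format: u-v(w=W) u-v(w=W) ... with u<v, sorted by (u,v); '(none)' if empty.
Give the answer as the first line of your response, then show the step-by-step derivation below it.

1-2(w=1) 1-4(w=1) 3-4(w=1)

step 1: add edge 1-2 (w=1); MST = {1-2(w=1)}
step 2: add edge 1-4 (w=1); MST = {1-2(w=1) 1-4(w=1)}
step 3: add edge 3-4 (w=1); MST = {1-2(w=1) 1-4(w=1) 3-4(w=1)}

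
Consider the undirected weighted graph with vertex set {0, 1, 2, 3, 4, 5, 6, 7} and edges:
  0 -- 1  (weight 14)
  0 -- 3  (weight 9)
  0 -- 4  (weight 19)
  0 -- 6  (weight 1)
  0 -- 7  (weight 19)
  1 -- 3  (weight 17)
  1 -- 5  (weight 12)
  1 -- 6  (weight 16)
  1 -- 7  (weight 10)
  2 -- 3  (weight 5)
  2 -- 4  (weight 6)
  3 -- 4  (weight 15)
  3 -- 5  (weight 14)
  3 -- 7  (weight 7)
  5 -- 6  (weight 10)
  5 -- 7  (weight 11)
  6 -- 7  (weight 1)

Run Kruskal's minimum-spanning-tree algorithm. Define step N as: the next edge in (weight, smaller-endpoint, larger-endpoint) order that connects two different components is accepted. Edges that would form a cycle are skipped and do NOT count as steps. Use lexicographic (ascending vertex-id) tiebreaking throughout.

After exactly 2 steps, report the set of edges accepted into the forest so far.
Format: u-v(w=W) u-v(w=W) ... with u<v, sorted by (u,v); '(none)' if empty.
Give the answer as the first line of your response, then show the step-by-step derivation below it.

0-6(w=1) 6-7(w=1)

step 1: add edge 0-6 (w=1); MST = {0-6(w=1)}
step 2: add edge 6-7 (w=1); MST = {0-6(w=1) 6-7(w=1)}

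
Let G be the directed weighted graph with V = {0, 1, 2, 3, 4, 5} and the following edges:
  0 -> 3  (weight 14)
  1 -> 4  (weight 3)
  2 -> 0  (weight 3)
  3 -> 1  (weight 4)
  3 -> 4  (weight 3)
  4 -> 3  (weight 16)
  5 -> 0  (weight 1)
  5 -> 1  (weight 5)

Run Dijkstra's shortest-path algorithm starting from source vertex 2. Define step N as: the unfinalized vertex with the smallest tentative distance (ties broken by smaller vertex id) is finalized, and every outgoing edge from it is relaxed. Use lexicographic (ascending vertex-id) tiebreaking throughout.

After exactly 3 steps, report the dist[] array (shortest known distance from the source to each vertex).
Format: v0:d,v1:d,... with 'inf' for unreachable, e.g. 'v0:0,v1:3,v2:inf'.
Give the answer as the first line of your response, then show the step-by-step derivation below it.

v0:3,v1:21,v2:0,v3:17,v4:20,v5:inf

step 1: dist = v0:3,v1:inf,v2:0,v3:inf,v4:inf,v5:inf
step 2: dist = v0:3,v1:inf,v2:0,v3:17,v4:inf,v5:inf
step 3: dist = v0:3,v1:21,v2:0,v3:17,v4:20,v5:inf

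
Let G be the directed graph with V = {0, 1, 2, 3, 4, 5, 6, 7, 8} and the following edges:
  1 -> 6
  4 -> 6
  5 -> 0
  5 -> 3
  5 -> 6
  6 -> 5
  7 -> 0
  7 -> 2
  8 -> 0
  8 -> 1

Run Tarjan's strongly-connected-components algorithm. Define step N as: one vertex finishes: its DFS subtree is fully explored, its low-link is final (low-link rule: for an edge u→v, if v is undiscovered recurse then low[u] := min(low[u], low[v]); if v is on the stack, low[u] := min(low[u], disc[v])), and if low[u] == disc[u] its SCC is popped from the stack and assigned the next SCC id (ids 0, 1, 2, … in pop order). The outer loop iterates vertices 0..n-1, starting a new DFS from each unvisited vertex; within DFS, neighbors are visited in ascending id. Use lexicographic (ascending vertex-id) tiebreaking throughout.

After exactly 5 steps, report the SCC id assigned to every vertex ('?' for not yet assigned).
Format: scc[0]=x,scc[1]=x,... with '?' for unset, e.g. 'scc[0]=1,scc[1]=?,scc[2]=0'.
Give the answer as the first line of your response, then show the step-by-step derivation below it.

scc[0]=0,scc[1]=3,scc[2]=?,scc[3]=1,scc[4]=?,scc[5]=2,scc[6]=2,scc[7]=?,scc[8]=?

step 1: low=(low[0]=0,low[1]=?,low[2]=?,low[3]=?,low[4]=?,low[5]=?,low[6]=?,low[7]=?,low[8]=?); scc=(scc[0]=0,scc[1]=?,scc[2]=?,scc[3]=?,scc[4]=?,scc[5]=?,scc[6]=?,scc[7]=?,scc[8]=?)
step 2: low=(low[0]=0,low[1]=1,low[2]=?,low[3]=4,low[4]=?,low[5]=3,low[6]=2,low[7]=?,low[8]=?); scc=(scc[0]=0,scc[1]=?,scc[2]=?,scc[3]=1,scc[4]=?,scc[5]=?,scc[6]=?,scc[7]=?,scc[8]=?)
step 3: low=(low[0]=0,low[1]=1,low[2]=?,low[3]=4,low[4]=?,low[5]=2,low[6]=2,low[7]=?,low[8]=?); scc=(scc[0]=0,scc[1]=?,scc[2]=?,scc[3]=1,scc[4]=?,scc[5]=?,scc[6]=?,scc[7]=?,scc[8]=?)
step 4: low=(low[0]=0,low[1]=1,low[2]=?,low[3]=4,low[4]=?,low[5]=2,low[6]=2,low[7]=?,low[8]=?); scc=(scc[0]=0,scc[1]=?,scc[2]=?,scc[3]=1,scc[4]=?,scc[5]=2,scc[6]=2,scc[7]=?,scc[8]=?)
step 5: low=(low[0]=0,low[1]=1,low[2]=?,low[3]=4,low[4]=?,low[5]=2,low[6]=2,low[7]=?,low[8]=?); scc=(scc[0]=0,scc[1]=3,scc[2]=?,scc[3]=1,scc[4]=?,scc[5]=2,scc[6]=2,scc[7]=?,scc[8]=?)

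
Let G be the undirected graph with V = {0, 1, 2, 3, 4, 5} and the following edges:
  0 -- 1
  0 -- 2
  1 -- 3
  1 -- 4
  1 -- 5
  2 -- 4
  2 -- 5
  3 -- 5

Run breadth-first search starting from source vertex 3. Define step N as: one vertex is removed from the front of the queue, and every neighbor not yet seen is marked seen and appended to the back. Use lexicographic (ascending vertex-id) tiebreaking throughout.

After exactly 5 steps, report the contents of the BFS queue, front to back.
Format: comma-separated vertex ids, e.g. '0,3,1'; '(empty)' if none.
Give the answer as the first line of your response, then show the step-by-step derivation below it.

2

step 1: dequeue 3; queue=[1,5]; order=3
step 2: dequeue 1; queue=[5,0,4]; order=3,1
step 3: dequeue 5; queue=[0,4,2]; order=3,1,5
step 4: dequeue 0; queue=[4,2]; order=3,1,5,0
step 5: dequeue 4; queue=[2]; order=3,1,5,0,4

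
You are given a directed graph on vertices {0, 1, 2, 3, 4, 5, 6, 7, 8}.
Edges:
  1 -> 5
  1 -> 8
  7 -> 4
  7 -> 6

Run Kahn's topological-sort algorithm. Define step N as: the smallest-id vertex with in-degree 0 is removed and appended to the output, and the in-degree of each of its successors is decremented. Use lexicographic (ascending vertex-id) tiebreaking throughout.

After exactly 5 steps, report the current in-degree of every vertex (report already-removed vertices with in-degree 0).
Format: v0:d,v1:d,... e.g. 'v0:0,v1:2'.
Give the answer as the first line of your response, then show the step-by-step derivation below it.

v0:0,v1:0,v2:0,v3:0,v4:1,v5:0,v6:1,v7:0,v8:0

step 1: output 0; order=[0]; indeg=(0,0,0,0,1,1,1,0,1)
step 2: output 1; order=[0,1]; indeg=(0,0,0,0,1,0,1,0,0)
step 3: output 2; order=[0,1,2]; indeg=(0,0,0,0,1,0,1,0,0)
step 4: output 3; order=[0,1,2,3]; indeg=(0,0,0,0,1,0,1,0,0)
step 5: output 5; order=[0,1,2,3,5]; indeg=(0,0,0,0,1,0,1,0,0)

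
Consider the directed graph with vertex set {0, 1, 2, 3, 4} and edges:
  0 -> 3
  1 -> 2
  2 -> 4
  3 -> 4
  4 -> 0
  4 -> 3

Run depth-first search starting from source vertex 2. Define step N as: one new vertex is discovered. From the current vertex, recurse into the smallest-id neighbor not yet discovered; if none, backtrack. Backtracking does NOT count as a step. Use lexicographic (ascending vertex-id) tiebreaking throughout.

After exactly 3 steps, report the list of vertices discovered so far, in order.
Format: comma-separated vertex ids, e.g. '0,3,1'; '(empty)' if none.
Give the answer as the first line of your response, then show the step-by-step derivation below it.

2,4,0

step 1: discover 2; path=2; order=2
step 2: discover 4; path=2>4; order=2,4
step 3: discover 0; path=2>4>0; order=2,4,0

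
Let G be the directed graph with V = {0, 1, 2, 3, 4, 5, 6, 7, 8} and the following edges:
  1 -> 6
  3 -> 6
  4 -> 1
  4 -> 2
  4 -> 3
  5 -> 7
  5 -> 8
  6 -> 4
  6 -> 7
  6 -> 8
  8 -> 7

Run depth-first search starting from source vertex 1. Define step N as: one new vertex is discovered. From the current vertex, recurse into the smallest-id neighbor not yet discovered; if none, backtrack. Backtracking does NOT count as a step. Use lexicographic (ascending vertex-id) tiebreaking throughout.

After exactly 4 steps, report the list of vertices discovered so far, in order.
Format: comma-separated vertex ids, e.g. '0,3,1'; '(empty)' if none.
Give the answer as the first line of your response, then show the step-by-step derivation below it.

1,6,4,2

step 1: discover 1; path=1; order=1
step 2: discover 6; path=1>6; order=1,6
step 3: discover 4; path=1>6>4; order=1,6,4
step 4: discover 2; path=1>6>4>2; order=1,6,4,2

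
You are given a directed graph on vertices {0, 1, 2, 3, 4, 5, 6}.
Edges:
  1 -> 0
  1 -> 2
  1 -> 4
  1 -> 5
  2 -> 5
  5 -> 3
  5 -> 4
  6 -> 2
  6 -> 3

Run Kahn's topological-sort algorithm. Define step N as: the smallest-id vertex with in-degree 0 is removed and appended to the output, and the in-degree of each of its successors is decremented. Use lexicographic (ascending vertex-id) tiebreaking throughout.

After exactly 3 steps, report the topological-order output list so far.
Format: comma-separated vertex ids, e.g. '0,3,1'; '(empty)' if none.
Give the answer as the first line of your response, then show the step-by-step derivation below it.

1,0,6

step 1: output 1; order=[1]; indeg=(0,0,1,2,1,1,0)
step 2: output 0; order=[1,0]; indeg=(0,0,1,2,1,1,0)
step 3: output 6; order=[1,0,6]; indeg=(0,0,0,1,1,1,0)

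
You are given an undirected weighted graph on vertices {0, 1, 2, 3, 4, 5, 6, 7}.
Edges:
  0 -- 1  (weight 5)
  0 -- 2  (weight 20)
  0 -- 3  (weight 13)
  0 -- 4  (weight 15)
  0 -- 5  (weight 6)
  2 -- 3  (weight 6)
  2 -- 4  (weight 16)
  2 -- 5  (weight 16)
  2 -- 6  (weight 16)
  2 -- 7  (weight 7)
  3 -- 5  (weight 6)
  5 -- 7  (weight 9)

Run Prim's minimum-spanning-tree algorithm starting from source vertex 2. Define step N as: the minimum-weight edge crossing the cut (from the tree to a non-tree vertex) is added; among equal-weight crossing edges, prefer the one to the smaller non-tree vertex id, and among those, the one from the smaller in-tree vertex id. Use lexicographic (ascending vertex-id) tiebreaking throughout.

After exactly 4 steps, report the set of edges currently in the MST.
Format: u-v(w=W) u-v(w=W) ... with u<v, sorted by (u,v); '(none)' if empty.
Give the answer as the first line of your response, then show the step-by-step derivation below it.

0-1(w=5) 0-5(w=6) 2-3(w=6) 3-5(w=6)

step 1: add edge 2-3 (w=6); MST = {2-3(w=6)}
step 2: add edge 3-5 (w=6); MST = {2-3(w=6) 3-5(w=6)}
step 3: add edge 0-5 (w=6); MST = {0-5(w=6) 2-3(w=6) 3-5(w=6)}
step 4: add edge 0-1 (w=5); MST = {0-1(w=5) 0-5(w=6) 2-3(w=6) 3-5(w=6)}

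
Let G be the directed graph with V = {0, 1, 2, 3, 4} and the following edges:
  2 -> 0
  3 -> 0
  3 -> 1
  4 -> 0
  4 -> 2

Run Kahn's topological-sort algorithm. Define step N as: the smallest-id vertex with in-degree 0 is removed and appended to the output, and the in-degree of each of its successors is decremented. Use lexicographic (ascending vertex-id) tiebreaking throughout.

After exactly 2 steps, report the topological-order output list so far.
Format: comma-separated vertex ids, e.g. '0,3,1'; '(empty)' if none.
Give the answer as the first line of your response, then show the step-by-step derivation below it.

3,1

step 1: output 3; order=[3]; indeg=(2,0,1,0,0)
step 2: output 1; order=[3,1]; indeg=(2,0,1,0,0)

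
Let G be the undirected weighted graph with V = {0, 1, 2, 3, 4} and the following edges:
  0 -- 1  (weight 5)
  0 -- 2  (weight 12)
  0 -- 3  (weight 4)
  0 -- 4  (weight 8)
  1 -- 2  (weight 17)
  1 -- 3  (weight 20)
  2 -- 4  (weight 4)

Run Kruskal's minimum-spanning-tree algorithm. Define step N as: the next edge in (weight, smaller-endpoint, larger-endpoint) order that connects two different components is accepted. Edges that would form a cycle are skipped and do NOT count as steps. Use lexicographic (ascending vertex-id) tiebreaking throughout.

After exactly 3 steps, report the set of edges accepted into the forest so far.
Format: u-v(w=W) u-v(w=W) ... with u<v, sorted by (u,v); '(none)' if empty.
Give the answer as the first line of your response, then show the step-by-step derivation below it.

0-1(w=5) 0-3(w=4) 2-4(w=4)

step 1: add edge 0-3 (w=4); MST = {0-3(w=4)}
step 2: add edge 2-4 (w=4); MST = {0-3(w=4) 2-4(w=4)}
step 3: add edge 0-1 (w=5); MST = {0-1(w=5) 0-3(w=4) 2-4(w=4)}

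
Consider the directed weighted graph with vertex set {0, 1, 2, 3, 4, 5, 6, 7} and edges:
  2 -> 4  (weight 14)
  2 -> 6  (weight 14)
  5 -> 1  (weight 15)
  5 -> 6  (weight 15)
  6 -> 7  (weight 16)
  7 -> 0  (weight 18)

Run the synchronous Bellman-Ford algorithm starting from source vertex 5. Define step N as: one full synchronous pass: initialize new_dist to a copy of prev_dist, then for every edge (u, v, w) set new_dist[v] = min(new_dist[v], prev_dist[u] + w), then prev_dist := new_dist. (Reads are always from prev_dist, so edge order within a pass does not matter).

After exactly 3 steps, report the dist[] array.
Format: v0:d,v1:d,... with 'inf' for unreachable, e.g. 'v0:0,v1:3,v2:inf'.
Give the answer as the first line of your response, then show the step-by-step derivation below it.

v0:49,v1:15,v2:inf,v3:inf,v4:inf,v5:0,v6:15,v7:31

step 1: dist = v0:inf,v1:15,v2:inf,v3:inf,v4:inf,v5:0,v6:15,v7:inf
step 2: dist = v0:inf,v1:15,v2:inf,v3:inf,v4:inf,v5:0,v6:15,v7:31
step 3: dist = v0:49,v1:15,v2:inf,v3:inf,v4:inf,v5:0,v6:15,v7:31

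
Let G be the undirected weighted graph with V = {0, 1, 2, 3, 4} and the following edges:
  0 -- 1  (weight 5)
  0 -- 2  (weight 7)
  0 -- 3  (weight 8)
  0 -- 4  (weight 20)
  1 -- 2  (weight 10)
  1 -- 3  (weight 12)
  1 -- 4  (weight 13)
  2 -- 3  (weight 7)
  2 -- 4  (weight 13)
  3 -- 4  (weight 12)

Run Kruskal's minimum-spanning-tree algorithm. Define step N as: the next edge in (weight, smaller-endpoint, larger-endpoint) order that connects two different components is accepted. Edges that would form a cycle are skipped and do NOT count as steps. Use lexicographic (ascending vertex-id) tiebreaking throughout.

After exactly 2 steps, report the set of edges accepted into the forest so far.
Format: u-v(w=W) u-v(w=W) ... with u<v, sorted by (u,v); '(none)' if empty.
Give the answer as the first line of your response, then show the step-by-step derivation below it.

0-1(w=5) 0-2(w=7)

step 1: add edge 0-1 (w=5); MST = {0-1(w=5)}
step 2: add edge 0-2 (w=7); MST = {0-1(w=5) 0-2(w=7)}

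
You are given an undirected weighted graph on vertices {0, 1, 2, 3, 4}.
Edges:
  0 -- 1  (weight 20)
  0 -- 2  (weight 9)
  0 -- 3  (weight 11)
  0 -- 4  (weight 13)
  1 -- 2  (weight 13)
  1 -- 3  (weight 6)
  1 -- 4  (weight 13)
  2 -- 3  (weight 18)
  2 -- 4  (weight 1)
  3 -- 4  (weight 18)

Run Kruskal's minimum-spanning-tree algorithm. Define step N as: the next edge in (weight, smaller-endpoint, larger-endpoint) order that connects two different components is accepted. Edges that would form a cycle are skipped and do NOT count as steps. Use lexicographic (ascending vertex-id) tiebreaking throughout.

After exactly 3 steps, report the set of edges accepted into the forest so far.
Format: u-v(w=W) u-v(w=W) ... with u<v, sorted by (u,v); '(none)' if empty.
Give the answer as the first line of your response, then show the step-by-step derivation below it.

0-2(w=9) 1-3(w=6) 2-4(w=1)

step 1: add edge 2-4 (w=1); MST = {2-4(w=1)}
step 2: add edge 1-3 (w=6); MST = {1-3(w=6) 2-4(w=1)}
step 3: add edge 0-2 (w=9); MST = {0-2(w=9) 1-3(w=6) 2-4(w=1)}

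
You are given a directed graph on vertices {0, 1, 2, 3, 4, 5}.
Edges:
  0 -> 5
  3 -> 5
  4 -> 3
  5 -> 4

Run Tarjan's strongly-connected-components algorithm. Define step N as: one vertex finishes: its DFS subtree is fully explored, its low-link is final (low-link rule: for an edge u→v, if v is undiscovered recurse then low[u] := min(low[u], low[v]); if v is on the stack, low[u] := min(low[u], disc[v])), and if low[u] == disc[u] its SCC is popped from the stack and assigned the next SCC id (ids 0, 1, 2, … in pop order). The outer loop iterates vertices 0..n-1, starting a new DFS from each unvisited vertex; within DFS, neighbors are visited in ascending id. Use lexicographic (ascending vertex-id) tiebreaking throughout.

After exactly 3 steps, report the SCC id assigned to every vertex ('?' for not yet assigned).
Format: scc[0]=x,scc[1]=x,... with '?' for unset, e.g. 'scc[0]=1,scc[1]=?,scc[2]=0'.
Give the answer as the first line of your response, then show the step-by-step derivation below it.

scc[0]=?,scc[1]=?,scc[2]=?,scc[3]=0,scc[4]=0,scc[5]=0

step 1: low=(low[0]=0,low[1]=?,low[2]=?,low[3]=1,low[4]=2,low[5]=1); scc=(scc[0]=?,scc[1]=?,scc[2]=?,scc[3]=?,scc[4]=?,scc[5]=?)
step 2: low=(low[0]=0,low[1]=?,low[2]=?,low[3]=1,low[4]=1,low[5]=1); scc=(scc[0]=?,scc[1]=?,scc[2]=?,scc[3]=?,scc[4]=?,scc[5]=?)
step 3: low=(low[0]=0,low[1]=?,low[2]=?,low[3]=1,low[4]=1,low[5]=1); scc=(scc[0]=?,scc[1]=?,scc[2]=?,scc[3]=0,scc[4]=0,scc[5]=0)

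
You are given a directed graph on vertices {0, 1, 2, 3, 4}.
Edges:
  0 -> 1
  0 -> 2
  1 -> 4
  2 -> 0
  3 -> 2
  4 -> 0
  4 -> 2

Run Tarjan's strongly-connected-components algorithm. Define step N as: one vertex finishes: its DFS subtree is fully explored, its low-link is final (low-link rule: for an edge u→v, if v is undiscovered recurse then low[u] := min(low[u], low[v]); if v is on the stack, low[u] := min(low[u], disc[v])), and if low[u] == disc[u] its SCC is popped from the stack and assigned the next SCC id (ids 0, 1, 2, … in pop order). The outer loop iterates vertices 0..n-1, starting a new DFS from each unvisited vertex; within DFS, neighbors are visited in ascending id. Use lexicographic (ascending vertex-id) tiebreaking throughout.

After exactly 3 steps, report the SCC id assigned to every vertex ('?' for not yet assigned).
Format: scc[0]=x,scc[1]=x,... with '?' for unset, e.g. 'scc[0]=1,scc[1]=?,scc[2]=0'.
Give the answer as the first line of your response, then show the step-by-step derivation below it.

scc[0]=?,scc[1]=?,scc[2]=?,scc[3]=?,scc[4]=?

step 1: low=(low[0]=0,low[1]=1,low[2]=0,low[3]=?,low[4]=0); scc=(scc[0]=?,scc[1]=?,scc[2]=?,scc[3]=?,scc[4]=?)
step 2: low=(low[0]=0,low[1]=1,low[2]=0,low[3]=?,low[4]=0); scc=(scc[0]=?,scc[1]=?,scc[2]=?,scc[3]=?,scc[4]=?)
step 3: low=(low[0]=0,low[1]=0,low[2]=0,low[3]=?,low[4]=0); scc=(scc[0]=?,scc[1]=?,scc[2]=?,scc[3]=?,scc[4]=?)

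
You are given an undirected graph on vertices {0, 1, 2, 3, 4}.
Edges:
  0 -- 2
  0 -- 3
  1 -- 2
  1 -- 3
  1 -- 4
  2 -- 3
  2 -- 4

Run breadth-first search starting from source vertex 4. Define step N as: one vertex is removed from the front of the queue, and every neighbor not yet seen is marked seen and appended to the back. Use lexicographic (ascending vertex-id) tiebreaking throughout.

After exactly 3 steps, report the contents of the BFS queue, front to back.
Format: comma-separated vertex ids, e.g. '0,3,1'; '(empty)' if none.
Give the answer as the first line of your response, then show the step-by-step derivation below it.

3,0

step 1: dequeue 4; queue=[1,2]; order=4
step 2: dequeue 1; queue=[2,3]; order=4,1
step 3: dequeue 2; queue=[3,0]; order=4,1,2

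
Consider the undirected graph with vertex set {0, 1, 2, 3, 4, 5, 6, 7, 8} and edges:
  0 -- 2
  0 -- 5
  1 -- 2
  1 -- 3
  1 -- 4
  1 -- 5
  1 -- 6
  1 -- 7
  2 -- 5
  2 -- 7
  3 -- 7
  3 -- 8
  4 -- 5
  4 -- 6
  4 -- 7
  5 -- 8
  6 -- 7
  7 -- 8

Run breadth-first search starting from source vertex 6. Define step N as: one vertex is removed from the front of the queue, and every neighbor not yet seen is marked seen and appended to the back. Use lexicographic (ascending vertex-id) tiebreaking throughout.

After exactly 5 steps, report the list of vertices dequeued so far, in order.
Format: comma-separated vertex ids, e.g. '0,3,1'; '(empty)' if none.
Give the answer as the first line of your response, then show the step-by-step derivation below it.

6,1,4,7,2

step 1: dequeue 6; queue=[1,4,7]; order=6
step 2: dequeue 1; queue=[4,7,2,3,5]; order=6,1
step 3: dequeue 4; queue=[7,2,3,5]; order=6,1,4
step 4: dequeue 7; queue=[2,3,5,8]; order=6,1,4,7
step 5: dequeue 2; queue=[3,5,8,0]; order=6,1,4,7,2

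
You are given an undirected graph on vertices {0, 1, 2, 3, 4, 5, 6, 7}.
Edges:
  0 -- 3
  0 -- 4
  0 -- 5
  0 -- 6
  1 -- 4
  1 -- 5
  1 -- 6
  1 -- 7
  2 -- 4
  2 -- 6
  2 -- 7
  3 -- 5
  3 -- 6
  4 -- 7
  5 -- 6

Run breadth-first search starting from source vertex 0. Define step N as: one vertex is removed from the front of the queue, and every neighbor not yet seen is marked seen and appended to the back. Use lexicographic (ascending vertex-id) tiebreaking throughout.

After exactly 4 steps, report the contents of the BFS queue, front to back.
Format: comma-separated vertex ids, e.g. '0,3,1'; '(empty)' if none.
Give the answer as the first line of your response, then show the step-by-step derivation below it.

6,1,2,7

step 1: dequeue 0; queue=[3,4,5,6]; order=0
step 2: dequeue 3; queue=[4,5,6]; order=0,3
step 3: dequeue 4; queue=[5,6,1,2,7]; order=0,3,4
step 4: dequeue 5; queue=[6,1,2,7]; order=0,3,4,5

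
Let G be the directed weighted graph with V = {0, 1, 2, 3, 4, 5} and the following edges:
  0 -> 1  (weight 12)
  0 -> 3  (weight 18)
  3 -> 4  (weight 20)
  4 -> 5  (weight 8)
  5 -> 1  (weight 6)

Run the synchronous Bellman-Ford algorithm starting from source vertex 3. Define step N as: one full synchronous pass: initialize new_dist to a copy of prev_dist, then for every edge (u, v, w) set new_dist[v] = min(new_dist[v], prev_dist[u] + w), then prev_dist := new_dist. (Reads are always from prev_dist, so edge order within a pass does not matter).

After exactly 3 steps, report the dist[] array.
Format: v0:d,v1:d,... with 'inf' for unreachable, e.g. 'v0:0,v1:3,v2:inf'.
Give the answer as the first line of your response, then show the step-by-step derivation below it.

v0:inf,v1:34,v2:inf,v3:0,v4:20,v5:28

step 1: dist = v0:inf,v1:inf,v2:inf,v3:0,v4:20,v5:inf
step 2: dist = v0:inf,v1:inf,v2:inf,v3:0,v4:20,v5:28
step 3: dist = v0:inf,v1:34,v2:inf,v3:0,v4:20,v5:28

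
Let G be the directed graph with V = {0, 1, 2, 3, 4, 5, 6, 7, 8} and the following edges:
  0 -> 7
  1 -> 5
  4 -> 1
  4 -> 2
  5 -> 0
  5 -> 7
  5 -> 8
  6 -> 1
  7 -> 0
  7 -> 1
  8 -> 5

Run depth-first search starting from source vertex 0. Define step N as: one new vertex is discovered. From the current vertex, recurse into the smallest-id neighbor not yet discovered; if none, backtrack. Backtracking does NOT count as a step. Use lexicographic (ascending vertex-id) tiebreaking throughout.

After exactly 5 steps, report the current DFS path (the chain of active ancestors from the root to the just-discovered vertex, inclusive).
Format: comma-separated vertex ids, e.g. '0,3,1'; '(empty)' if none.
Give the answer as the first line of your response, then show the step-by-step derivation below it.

0,7,1,5,8

step 1: discover 0; path=0; order=0
step 2: discover 7; path=0>7; order=0,7
step 3: discover 1; path=0>7>1; order=0,7,1
step 4: discover 5; path=0>7>1>5; order=0,7,1,5
step 5: discover 8; path=0>7>1>5>8; order=0,7,1,5,8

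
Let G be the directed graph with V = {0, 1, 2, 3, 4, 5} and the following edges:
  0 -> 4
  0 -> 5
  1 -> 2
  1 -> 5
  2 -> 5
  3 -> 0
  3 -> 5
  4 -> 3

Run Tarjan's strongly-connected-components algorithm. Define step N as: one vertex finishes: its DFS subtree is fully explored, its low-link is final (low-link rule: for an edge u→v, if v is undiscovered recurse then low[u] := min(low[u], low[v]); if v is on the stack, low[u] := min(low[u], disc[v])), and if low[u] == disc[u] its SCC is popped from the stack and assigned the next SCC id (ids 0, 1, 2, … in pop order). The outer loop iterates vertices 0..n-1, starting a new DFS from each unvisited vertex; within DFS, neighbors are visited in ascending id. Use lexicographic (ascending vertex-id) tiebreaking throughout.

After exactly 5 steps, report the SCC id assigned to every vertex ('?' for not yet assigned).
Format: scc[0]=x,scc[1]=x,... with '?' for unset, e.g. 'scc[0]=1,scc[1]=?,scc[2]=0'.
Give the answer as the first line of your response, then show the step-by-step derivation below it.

scc[0]=1,scc[1]=?,scc[2]=2,scc[3]=1,scc[4]=1,scc[5]=0

step 1: low=(low[0]=0,low[1]=?,low[2]=?,low[3]=0,low[4]=1,low[5]=3); scc=(scc[0]=?,scc[1]=?,scc[2]=?,scc[3]=?,scc[4]=?,scc[5]=0)
step 2: low=(low[0]=0,low[1]=?,low[2]=?,low[3]=0,low[4]=1,low[5]=3); scc=(scc[0]=?,scc[1]=?,scc[2]=?,scc[3]=?,scc[4]=?,scc[5]=0)
step 3: low=(low[0]=0,low[1]=?,low[2]=?,low[3]=0,low[4]=0,low[5]=3); scc=(scc[0]=?,scc[1]=?,scc[2]=?,scc[3]=?,scc[4]=?,scc[5]=0)
step 4: low=(low[0]=0,low[1]=?,low[2]=?,low[3]=0,low[4]=0,low[5]=3); scc=(scc[0]=1,scc[1]=?,scc[2]=?,scc[3]=1,scc[4]=1,scc[5]=0)
step 5: low=(low[0]=0,low[1]=4,low[2]=5,low[3]=0,low[4]=0,low[5]=3); scc=(scc[0]=1,scc[1]=?,scc[2]=2,scc[3]=1,scc[4]=1,scc[5]=0)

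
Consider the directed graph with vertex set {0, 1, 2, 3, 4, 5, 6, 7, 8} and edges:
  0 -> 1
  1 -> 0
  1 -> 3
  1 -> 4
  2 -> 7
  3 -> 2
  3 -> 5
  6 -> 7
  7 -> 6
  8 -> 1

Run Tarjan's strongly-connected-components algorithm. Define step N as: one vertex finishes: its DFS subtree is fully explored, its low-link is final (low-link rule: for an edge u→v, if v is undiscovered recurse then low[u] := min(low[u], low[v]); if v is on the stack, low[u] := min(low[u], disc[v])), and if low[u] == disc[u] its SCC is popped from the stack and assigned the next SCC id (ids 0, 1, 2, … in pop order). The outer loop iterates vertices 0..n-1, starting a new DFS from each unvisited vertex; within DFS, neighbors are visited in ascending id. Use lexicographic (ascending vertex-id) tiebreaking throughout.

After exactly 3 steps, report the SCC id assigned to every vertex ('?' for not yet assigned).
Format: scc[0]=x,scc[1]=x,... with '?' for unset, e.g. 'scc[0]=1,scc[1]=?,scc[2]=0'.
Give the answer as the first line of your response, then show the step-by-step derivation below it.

scc[0]=?,scc[1]=?,scc[2]=1,scc[3]=?,scc[4]=?,scc[5]=?,scc[6]=0,scc[7]=0,scc[8]=?

step 1: low=(low[0]=0,low[1]=0,low[2]=3,low[3]=2,low[4]=?,low[5]=?,low[6]=4,low[7]=4,low[8]=?); scc=(scc[0]=?,scc[1]=?,scc[2]=?,scc[3]=?,scc[4]=?,scc[5]=?,scc[6]=?,scc[7]=?,scc[8]=?)
step 2: low=(low[0]=0,low[1]=0,low[2]=3,low[3]=2,low[4]=?,low[5]=?,low[6]=4,low[7]=4,low[8]=?); scc=(scc[0]=?,scc[1]=?,scc[2]=?,scc[3]=?,scc[4]=?,scc[5]=?,scc[6]=0,scc[7]=0,scc[8]=?)
step 3: low=(low[0]=0,low[1]=0,low[2]=3,low[3]=2,low[4]=?,low[5]=?,low[6]=4,low[7]=4,low[8]=?); scc=(scc[0]=?,scc[1]=?,scc[2]=1,scc[3]=?,scc[4]=?,scc[5]=?,scc[6]=0,scc[7]=0,scc[8]=?)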